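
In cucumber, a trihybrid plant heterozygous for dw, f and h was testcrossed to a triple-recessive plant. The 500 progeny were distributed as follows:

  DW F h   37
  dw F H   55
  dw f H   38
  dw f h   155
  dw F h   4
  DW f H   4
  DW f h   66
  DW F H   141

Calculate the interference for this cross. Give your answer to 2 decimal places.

0.63

The two most frequent reciprocal classes, dw f h and DW F H, are the parental types, so the F1 was dw f h / DW F H.
The two rarest classes, dw F h and DW f H, are the double crossovers. Comparing them with the parentals, only the f allele has switched, so f is the middle locus and the order is dw – f – h.
dw–f: (121 + 8)/500 = 0.2580; f–h: (75 + 8)/500 = 0.1660.
Expected DCO frequency = 0.2580 × 0.1660 ≈ 0.04283; observed = 8/500 ≈ 0.01600.
Coefficient of coincidence = 0.01600/0.04283 ≈ 0.37; interference = 1 − 0.37 = 0.63.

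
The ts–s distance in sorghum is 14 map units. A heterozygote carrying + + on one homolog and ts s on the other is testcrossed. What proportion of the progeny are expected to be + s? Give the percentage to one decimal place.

7.0%

A map distance of 14 map units corresponds to a recombination frequency of 0.140.
The F1 is + + / ts s, so + s is a recombinant gamete class with expected frequency r/2 = 0.140/2 = 0.0700.
That is 0.0700 = 7.0% of the progeny.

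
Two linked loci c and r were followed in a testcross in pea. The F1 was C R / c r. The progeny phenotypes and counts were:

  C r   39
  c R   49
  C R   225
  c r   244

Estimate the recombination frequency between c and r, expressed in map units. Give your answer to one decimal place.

15.8 map units

The recombinant classes are C r and c R: 39 + 49 = 88.
Recombination frequency = 88/557 = 0.1580 ≈ 15.8%, i.e. 15.8 map units.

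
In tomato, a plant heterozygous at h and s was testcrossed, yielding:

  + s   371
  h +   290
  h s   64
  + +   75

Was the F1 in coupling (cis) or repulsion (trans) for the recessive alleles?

The two most frequent classes are + s (371) and h + (290); these are the parental (non-recombinant) types.
So the F1 carried + s on one chromosome and h + on the other — the recessive alleles are on opposite chromosomes (trans / repulsion).

trans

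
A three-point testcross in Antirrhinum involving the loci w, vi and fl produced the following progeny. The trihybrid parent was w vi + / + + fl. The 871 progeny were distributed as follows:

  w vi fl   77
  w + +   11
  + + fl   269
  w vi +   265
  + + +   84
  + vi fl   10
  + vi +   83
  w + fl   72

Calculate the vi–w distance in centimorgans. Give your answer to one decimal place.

20.2 centimorgans

The two rarest classes, w + + and + vi fl, are the double crossovers. Comparing them with the parentals, only the vi allele has switched, so vi is the middle locus and the order is fl – vi – w.
Crossovers in the vi–w interval produce the single-crossover classes + vi + and w + fl (83 + 72 = 155) plus the double crossovers (21).
RF(vi–w) = (155 + 21) / 871 = 176/871 = 0.2021 → 20.2 centimorgans.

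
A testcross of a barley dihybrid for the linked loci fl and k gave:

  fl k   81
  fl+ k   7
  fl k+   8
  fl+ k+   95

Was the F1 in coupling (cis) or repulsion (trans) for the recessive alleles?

The two most frequent classes are fl+ k+ (95) and fl k (81); these are the parental (non-recombinant) types.
So the F1 carried fl+ k+ on one chromosome and fl k on the other — the recessive alleles are on the same chromosome (cis / coupling).

cis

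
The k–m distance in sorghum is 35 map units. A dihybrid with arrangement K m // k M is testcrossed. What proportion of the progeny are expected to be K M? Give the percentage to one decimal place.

17.5%

A map distance of 35 map units corresponds to a recombination frequency of 0.350.
The F1 is K m / k M, so K M is a recombinant gamete class with expected frequency r/2 = 0.350/2 = 0.1750.
That is 0.1750 = 17.5% of the progeny.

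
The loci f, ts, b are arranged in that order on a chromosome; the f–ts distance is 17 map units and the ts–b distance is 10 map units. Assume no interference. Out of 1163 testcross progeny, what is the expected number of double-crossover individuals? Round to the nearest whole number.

Map distances give recombination frequencies of 0.170 and 0.100 for the two intervals.
With no interference, expected double-crossover frequency = 0.170 × 0.100 = 0.01700.
Expected number = 0.01700 × 1163 = 19.77 ≈ 20.

20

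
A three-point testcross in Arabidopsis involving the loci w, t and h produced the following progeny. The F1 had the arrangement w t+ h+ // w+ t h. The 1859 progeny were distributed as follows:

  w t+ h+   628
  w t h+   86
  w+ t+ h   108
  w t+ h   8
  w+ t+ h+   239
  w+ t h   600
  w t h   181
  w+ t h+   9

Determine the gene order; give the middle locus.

The two rarest classes, w t+ h and w+ t h+, are the double crossovers. Comparing them with the parentals, only the h allele has switched, so h is the middle locus and the order is t – h – w.

h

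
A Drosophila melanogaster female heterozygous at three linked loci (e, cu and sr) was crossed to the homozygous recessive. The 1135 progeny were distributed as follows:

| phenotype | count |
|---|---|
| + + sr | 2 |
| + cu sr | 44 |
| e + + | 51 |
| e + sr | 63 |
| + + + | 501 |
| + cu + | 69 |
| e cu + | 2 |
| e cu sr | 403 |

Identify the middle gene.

The two most frequent reciprocal classes, e cu sr and + + +, are the parental types, so the F1 was e cu sr / + + +.
The two rarest classes, e cu + and + + sr, are the double crossovers. Comparing them with the parentals, only the sr allele has switched, so sr is the middle locus and the order is cu – sr – e.

sr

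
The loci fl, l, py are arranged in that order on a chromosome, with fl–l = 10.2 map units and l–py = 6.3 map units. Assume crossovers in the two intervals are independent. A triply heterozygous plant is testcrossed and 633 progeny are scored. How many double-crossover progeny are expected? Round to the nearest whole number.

4

Map distances give recombination frequencies of 0.102 and 0.063 for the two intervals.
With no interference, expected double-crossover frequency = 0.102 × 0.063 = 0.00643.
Expected number = 0.00643 × 633 = 4.07 ≈ 4.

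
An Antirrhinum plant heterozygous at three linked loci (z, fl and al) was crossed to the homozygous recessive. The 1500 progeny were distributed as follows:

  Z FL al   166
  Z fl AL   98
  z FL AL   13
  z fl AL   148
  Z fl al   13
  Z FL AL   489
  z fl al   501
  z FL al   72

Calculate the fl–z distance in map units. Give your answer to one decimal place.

13.1 map units

The two most frequent reciprocal classes, z fl al and Z FL AL, are the parental types, so the F1 was z fl al / Z FL AL.
The two rarest classes, Z fl al and z FL AL, are the double crossovers. Comparing them with the parentals, only the z allele has switched, so z is the middle locus and the order is al – z – fl.
Crossovers in the z–fl interval produce the single-crossover classes z FL al and Z fl AL (72 + 98 = 170) plus the double crossovers (26).
RF(z–fl) = (170 + 26) / 1500 = 196/1500 = 0.1307 → 13.1 map units.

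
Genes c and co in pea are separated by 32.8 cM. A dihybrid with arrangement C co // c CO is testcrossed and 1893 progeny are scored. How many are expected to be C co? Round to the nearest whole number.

A map distance of 32.8 cM corresponds to a recombination frequency of 0.328.
The F1 is C co / c CO, so C co is a parental gamete class with expected frequency (1 − r)/2 = 0.672/2 = 0.3360.
Expected number = 0.3360 × 1893 = 636.05 ≈ 636.

636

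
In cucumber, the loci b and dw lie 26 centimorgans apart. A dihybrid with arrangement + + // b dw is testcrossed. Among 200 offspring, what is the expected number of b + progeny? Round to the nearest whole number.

A map distance of 26 centimorgans corresponds to a recombination frequency of 0.260.
The F1 is + + / b dw, so b + is a recombinant gamete class with expected frequency r/2 = 0.260/2 = 0.1300.
Expected number = 0.1300 × 200 = 26.00 ≈ 26.

26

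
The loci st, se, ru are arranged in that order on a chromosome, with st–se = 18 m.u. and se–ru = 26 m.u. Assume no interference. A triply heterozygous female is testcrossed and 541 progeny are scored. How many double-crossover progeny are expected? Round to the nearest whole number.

25

Map distances give recombination frequencies of 0.180 and 0.260 for the two intervals.
With no interference, expected double-crossover frequency = 0.180 × 0.260 = 0.04680.
Expected number = 0.04680 × 541 = 25.32 ≈ 25.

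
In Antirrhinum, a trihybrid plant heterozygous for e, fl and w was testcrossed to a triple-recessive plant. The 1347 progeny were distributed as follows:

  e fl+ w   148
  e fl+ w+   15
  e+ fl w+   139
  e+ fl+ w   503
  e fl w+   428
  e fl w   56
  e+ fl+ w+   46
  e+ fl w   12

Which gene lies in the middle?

The two most frequent reciprocal classes, e+ fl+ w and e fl w+, are the parental types, so the F1 was e+ fl+ w / e fl w+.
The two rarest classes, e+ fl w and e fl+ w+, are the double crossovers. Comparing them with the parentals, only the fl allele has switched, so fl is the middle locus and the order is w – fl – e.

fl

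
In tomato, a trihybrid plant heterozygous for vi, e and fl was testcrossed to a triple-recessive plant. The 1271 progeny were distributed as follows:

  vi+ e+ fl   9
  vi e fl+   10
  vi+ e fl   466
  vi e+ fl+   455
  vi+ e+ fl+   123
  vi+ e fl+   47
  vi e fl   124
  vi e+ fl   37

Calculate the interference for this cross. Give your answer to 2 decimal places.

The two most frequent reciprocal classes, vi e+ fl+ and vi+ e fl, are the parental types, so the F1 was vi e+ fl+ / vi+ e fl.
The two rarest classes, vi e fl+ and vi+ e+ fl, are the double crossovers. Comparing them with the parentals, only the e allele has switched, so e is the middle locus and the order is fl – e – vi.
fl–e: (84 + 19)/1271 = 0.0810; e–vi: (247 + 19)/1271 = 0.2093.
Expected DCO frequency = 0.0810 × 0.2093 ≈ 0.01695; observed = 19/1271 ≈ 0.01495.
Coefficient of coincidence = 0.01495/0.01695 ≈ 0.88; interference = 1 − 0.88 = 0.12.

0.12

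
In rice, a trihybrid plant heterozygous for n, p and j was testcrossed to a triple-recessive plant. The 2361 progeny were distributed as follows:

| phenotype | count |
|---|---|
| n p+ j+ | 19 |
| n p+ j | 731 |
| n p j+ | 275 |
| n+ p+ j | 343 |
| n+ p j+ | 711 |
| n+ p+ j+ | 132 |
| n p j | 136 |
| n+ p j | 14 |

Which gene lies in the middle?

The two most frequent reciprocal classes, n p+ j and n+ p j+, are the parental types, so the F1 was n p+ j / n+ p j+.
The two rarest classes, n p+ j+ and n+ p j, are the double crossovers. Comparing them with the parentals, only the j allele has switched, so j is the middle locus and the order is p – j – n.

j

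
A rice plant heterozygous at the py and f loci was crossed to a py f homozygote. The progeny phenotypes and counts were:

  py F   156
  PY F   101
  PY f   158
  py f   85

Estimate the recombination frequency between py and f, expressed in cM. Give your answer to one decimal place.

37.2 cM

The two most frequent classes, PY f (158) and py F (156), are the parental types, so the F1 was PY f / py F.
The recombinant classes are PY F and py f: 101 + 85 = 186.
Recombination frequency = 186/500 = 0.3720 ≈ 37.2%, i.e. 37.2 cM.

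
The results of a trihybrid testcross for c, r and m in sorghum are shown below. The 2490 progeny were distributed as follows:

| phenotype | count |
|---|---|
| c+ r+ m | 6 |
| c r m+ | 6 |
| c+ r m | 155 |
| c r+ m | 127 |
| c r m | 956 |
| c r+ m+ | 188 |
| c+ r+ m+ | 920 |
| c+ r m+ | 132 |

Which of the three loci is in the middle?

m

The two most frequent reciprocal classes, c r m and c+ r+ m+, are the parental types, so the F1 was c r m / c+ r+ m+.
The two rarest classes, c r m+ and c+ r+ m, are the double crossovers. Comparing them with the parentals, only the m allele has switched, so m is the middle locus and the order is c – m – r.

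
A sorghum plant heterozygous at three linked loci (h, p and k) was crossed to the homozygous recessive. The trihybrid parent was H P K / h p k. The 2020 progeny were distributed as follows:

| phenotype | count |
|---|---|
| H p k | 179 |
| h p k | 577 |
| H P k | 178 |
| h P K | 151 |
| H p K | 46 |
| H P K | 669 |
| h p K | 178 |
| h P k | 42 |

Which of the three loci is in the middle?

The two rarest classes, H p K and h P k, are the double crossovers. Comparing them with the parentals, only the p allele has switched, so p is the middle locus and the order is k – p – h.

p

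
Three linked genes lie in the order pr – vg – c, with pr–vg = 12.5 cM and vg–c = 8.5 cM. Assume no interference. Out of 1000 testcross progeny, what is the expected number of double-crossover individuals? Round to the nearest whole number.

11

Map distances give recombination frequencies of 0.125 and 0.085 for the two intervals.
With no interference, expected double-crossover frequency = 0.125 × 0.085 = 0.01063.
Expected number = 0.01063 × 1000 = 10.62 ≈ 11.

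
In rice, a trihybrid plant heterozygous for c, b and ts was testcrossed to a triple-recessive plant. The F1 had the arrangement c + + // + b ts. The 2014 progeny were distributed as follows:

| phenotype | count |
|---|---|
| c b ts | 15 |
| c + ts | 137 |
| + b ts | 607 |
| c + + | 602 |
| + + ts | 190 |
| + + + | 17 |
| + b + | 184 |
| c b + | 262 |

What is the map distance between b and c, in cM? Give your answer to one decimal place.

The two rarest classes, + + + and c b ts, are the double crossovers. Comparing them with the parentals, only the c allele has switched, so c is the middle locus and the order is b – c – ts.
Crossovers in the b–c interval produce the single-crossover classes c b + and + + ts (262 + 190 = 452) plus the double crossovers (32).
RF(b–c) = (452 + 32) / 2014 = 484/2014 = 0.2403 → 24.0 cM.

24.0 cM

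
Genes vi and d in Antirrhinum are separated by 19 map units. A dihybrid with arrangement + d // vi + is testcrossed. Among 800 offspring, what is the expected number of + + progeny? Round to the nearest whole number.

76

A map distance of 19 map units corresponds to a recombination frequency of 0.190.
The F1 is + d / vi +, so + + is a recombinant gamete class with expected frequency r/2 = 0.190/2 = 0.0950.
Expected number = 0.0950 × 800 = 76.00 ≈ 76.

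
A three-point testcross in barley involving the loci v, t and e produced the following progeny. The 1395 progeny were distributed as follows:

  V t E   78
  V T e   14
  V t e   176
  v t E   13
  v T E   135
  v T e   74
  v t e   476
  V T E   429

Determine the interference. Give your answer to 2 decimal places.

0.38

The two most frequent reciprocal classes, v t e and V T E, are the parental types, so the F1 was v t e / V T E.
The two rarest classes, v t E and V T e, are the double crossovers. Comparing them with the parentals, only the e allele has switched, so e is the middle locus and the order is v – e – t.
v–e: (311 + 27)/1395 = 0.2423; e–t: (152 + 27)/1395 = 0.1283.
Expected DCO frequency = 0.2423 × 0.1283 ≈ 0.03109; observed = 27/1395 ≈ 0.01935.
Coefficient of coincidence = 0.01935/0.03109 ≈ 0.62; interference = 1 − 0.62 = 0.38.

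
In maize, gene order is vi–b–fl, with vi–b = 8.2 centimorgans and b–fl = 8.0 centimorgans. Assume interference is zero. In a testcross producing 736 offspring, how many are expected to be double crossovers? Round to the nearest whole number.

5

Map distances give recombination frequencies of 0.082 and 0.080 for the two intervals.
With no interference, expected double-crossover frequency = 0.082 × 0.080 = 0.00656.
Expected number = 0.00656 × 736 = 4.83 ≈ 5.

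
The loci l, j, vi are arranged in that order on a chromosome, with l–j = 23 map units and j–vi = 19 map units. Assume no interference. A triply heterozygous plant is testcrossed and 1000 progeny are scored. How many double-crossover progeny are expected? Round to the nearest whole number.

44

Map distances give recombination frequencies of 0.230 and 0.190 for the two intervals.
With no interference, expected double-crossover frequency = 0.230 × 0.190 = 0.04370.
Expected number = 0.04370 × 1000 = 43.70 ≈ 44.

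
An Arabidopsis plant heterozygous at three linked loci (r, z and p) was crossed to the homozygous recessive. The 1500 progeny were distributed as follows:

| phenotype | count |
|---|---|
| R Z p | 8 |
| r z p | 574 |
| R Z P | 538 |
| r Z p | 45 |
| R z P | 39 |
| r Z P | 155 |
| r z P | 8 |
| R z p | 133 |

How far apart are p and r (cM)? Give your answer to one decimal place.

20.3 cM

The two most frequent reciprocal classes, R Z P and r z p, are the parental types, so the F1 was R Z P / r z p.
The two rarest classes, R Z p and r z P, are the double crossovers. Comparing them with the parentals, only the p allele has switched, so p is the middle locus and the order is z – p – r.
Crossovers in the p–r interval produce the single-crossover classes r Z P and R z p (155 + 133 = 288) plus the double crossovers (16).
RF(p–r) = (288 + 16) / 1500 = 304/1500 = 0.2027 → 20.3 cM.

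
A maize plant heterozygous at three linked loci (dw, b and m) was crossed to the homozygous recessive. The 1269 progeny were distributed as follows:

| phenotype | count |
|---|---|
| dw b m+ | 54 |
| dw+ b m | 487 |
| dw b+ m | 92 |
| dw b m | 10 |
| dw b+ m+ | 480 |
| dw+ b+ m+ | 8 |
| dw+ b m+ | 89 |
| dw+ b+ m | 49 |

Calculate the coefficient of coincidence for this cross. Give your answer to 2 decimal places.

The two most frequent reciprocal classes, dw+ b m and dw b+ m+, are the parental types, so the F1 was dw+ b m / dw b+ m+.
The two rarest classes, dw b m and dw+ b+ m+, are the double crossovers. Comparing them with the parentals, only the dw allele has switched, so dw is the middle locus and the order is m – dw – b.
m–dw: (181 + 18)/1269 = 0.1568; dw–b: (103 + 18)/1269 = 0.0954.
Expected DCO frequency = 0.1568 × 0.0954 ≈ 0.01496; observed = 18/1269 ≈ 0.01418.
Coefficient of coincidence = 0.01418/0.01496 ≈ 0.95.

0.95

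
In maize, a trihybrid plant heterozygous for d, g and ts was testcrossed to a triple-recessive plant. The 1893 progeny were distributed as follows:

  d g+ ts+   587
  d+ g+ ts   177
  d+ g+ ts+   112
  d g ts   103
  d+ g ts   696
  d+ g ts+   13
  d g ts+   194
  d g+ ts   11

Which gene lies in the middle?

The two most frequent reciprocal classes, d+ g ts and d g+ ts+, are the parental types, so the F1 was d+ g ts / d g+ ts+.
The two rarest classes, d+ g ts+ and d g+ ts, are the double crossovers. Comparing them with the parentals, only the ts allele has switched, so ts is the middle locus and the order is d – ts – g.

ts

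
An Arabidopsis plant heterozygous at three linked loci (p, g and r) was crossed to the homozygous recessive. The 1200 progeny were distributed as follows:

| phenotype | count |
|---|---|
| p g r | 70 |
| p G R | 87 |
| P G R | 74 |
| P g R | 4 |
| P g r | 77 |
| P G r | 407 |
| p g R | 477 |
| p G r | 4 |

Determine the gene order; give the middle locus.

The two most frequent reciprocal classes, p g R and P G r, are the parental types, so the F1 was p g R / P G r.
The two rarest classes, P g R and p G r, are the double crossovers. Comparing them with the parentals, only the p allele has switched, so p is the middle locus and the order is r – p – g.

p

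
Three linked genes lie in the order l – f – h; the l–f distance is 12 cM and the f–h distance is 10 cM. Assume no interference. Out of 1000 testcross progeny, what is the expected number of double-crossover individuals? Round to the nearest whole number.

12

Map distances give recombination frequencies of 0.120 and 0.100 for the two intervals.
With no interference, expected double-crossover frequency = 0.120 × 0.100 = 0.01200.
Expected number = 0.01200 × 1000 = 12.00 ≈ 12.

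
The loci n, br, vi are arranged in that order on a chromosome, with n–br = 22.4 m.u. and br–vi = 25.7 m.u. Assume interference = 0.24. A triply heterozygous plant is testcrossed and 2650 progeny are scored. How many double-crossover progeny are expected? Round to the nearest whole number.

116

Map distances give recombination frequencies of 0.224 and 0.257 for the two intervals.
With interference 0.24 (so coincidence = 0.76), expected double-crossover frequency = 0.224 × 0.257 × 0.76 = 0.04375.
Expected number = 0.04375 × 2650 = 115.94 ≈ 116.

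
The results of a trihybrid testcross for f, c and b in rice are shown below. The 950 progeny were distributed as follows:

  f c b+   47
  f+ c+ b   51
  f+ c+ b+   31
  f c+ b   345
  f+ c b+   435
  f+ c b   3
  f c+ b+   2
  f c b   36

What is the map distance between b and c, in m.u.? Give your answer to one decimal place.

7.6 m.u.

The two most frequent reciprocal classes, f+ c b+ and f c+ b, are the parental types, so the F1 was f+ c b+ / f c+ b.
The two rarest classes, f+ c b and f c+ b+, are the double crossovers. Comparing them with the parentals, only the b allele has switched, so b is the middle locus and the order is f – b – c.
Crossovers in the b–c interval produce the single-crossover classes f+ c+ b+ and f c b (31 + 36 = 67) plus the double crossovers (5).
RF(b–c) = (67 + 5) / 950 = 72/950 = 0.0758 → 7.6 m.u.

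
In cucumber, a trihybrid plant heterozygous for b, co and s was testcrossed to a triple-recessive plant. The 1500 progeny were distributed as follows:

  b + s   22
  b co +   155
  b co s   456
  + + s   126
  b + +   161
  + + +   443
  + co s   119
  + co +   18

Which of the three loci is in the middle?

co

The two most frequent reciprocal classes, + + + and b co s, are the parental types, so the F1 was + + + / b co s.
The two rarest classes, + co + and b + s, are the double crossovers. Comparing them with the parentals, only the co allele has switched, so co is the middle locus and the order is b – co – s.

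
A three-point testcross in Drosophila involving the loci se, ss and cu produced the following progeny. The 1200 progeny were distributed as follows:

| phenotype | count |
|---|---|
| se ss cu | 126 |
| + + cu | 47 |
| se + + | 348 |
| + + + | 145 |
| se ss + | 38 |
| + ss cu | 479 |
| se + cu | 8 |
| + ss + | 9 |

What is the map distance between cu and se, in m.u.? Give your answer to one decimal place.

24.0 m.u.

The two most frequent reciprocal classes, se + + and + ss cu, are the parental types, so the F1 was se + + / + ss cu.
The two rarest classes, se + cu and + ss +, are the double crossovers. Comparing them with the parentals, only the cu allele has switched, so cu is the middle locus and the order is se – cu – ss.
Crossovers in the se–cu interval produce the single-crossover classes + + + and se ss cu (145 + 126 = 271) plus the double crossovers (17).
RF(se–cu) = (271 + 17) / 1200 = 288/1200 = 0.2400 → 24.0 m.u.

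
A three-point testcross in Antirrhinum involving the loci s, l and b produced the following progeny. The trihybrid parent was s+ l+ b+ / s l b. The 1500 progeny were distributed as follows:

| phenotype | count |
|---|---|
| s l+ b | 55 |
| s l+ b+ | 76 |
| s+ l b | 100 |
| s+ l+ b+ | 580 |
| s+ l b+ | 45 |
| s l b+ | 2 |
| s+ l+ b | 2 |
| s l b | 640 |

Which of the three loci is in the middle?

b

The two rarest classes, s+ l+ b and s l b+, are the double crossovers. Comparing them with the parentals, only the b allele has switched, so b is the middle locus and the order is l – b – s.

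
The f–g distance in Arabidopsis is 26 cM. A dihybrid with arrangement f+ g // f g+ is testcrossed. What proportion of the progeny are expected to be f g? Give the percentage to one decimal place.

A map distance of 26 cM corresponds to a recombination frequency of 0.260.
The F1 is f+ g / f g+, so f g is a recombinant gamete class with expected frequency r/2 = 0.260/2 = 0.1300.
That is 0.1300 = 13.0% of the progeny.

13.0%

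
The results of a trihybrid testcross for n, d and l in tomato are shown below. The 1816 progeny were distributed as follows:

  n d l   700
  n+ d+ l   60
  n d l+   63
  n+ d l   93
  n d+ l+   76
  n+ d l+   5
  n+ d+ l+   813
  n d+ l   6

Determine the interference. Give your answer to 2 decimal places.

The two most frequent reciprocal classes, n d l and n+ d+ l+, are the parental types, so the F1 was n d l / n+ d+ l+.
The two rarest classes, n d+ l and n+ d l+, are the double crossovers. Comparing them with the parentals, only the d allele has switched, so d is the middle locus and the order is l – d – n.
l–d: (123 + 11)/1816 = 0.0738; d–n: (169 + 11)/1816 = 0.0991.
Expected DCO frequency = 0.0738 × 0.0991 ≈ 0.00731; observed = 11/1816 ≈ 0.00606.
Coefficient of coincidence = 0.00606/0.00731 ≈ 0.83; interference = 1 − 0.83 = 0.17.

0.17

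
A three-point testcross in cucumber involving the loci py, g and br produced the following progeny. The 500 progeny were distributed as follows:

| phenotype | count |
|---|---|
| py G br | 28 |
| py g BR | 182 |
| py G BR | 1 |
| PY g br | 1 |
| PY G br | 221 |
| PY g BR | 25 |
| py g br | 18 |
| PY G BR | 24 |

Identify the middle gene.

g

The two most frequent reciprocal classes, py g BR and PY G br, are the parental types, so the F1 was py g BR / PY G br.
The two rarest classes, py G BR and PY g br, are the double crossovers. Comparing them with the parentals, only the g allele has switched, so g is the middle locus and the order is br – g – py.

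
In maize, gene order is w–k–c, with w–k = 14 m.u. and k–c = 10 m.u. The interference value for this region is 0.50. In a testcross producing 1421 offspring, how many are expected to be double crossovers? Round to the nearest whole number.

10

Map distances give recombination frequencies of 0.140 and 0.100 for the two intervals.
With interference 0.50 (so coincidence = 0.50), expected double-crossover frequency = 0.140 × 0.100 × 0.50 = 0.00700.
Expected number = 0.00700 × 1421 = 9.95 ≈ 10.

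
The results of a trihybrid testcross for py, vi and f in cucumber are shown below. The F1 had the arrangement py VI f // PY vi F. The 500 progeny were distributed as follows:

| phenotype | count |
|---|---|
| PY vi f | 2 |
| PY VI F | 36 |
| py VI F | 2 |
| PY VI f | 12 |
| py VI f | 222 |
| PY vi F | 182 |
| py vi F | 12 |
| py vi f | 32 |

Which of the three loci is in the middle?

f

The two rarest classes, py VI F and PY vi f, are the double crossovers. Comparing them with the parentals, only the f allele has switched, so f is the middle locus and the order is py – f – vi.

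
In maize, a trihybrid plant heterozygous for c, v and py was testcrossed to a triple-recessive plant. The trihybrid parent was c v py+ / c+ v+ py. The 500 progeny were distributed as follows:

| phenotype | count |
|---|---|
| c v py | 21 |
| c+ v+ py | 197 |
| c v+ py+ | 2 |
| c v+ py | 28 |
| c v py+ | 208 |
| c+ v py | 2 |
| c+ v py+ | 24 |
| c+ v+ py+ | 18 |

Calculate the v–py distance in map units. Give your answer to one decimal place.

The two rarest classes, c v+ py+ and c+ v py, are the double crossovers. Comparing them with the parentals, only the v allele has switched, so v is the middle locus and the order is py – v – c.
Crossovers in the py–v interval produce the single-crossover classes c v py and c+ v+ py+ (21 + 18 = 39) plus the double crossovers (4).
RF(py–v) = (39 + 4) / 500 = 43/500 = 0.0860 → 8.6 map units.

8.6 map units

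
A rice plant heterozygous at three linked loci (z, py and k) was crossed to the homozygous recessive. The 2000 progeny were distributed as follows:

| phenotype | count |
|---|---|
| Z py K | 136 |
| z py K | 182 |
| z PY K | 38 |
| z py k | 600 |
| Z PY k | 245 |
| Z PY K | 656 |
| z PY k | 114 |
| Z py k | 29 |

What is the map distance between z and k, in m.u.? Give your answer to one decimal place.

The two most frequent reciprocal classes, Z PY K and z py k, are the parental types, so the F1 was Z PY K / z py k.
The two rarest classes, z PY K and Z py k, are the double crossovers. Comparing them with the parentals, only the z allele has switched, so z is the middle locus and the order is k – z – py.
Crossovers in the k–z interval produce the single-crossover classes Z PY k and z py K (245 + 182 = 427) plus the double crossovers (67).
RF(k–z) = (427 + 67) / 2000 = 494/2000 = 0.2470 → 24.7 m.u.

24.7 m.u.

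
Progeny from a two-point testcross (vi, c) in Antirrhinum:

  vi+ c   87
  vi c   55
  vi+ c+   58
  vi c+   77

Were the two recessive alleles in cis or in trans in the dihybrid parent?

trans

The two most frequent classes are vi+ c (87) and vi c+ (77); these are the parental (non-recombinant) types.
So the F1 carried vi+ c on one chromosome and vi c+ on the other — the recessive alleles are on opposite chromosomes (trans / repulsion).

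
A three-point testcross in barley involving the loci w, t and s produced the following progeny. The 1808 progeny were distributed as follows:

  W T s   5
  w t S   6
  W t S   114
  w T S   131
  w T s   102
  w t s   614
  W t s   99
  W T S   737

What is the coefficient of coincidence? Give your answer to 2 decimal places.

0.36

The two most frequent reciprocal classes, W T S and w t s, are the parental types, so the F1 was W T S / w t s.
The two rarest classes, W T s and w t S, are the double crossovers. Comparing them with the parentals, only the s allele has switched, so s is the middle locus and the order is w – s – t.
w–s: (230 + 11)/1808 = 0.1333; s–t: (216 + 11)/1808 = 0.1256.
Expected DCO frequency = 0.1333 × 0.1256 ≈ 0.01674; observed = 11/1808 ≈ 0.00608.
Coefficient of coincidence = 0.00608/0.01674 ≈ 0.36.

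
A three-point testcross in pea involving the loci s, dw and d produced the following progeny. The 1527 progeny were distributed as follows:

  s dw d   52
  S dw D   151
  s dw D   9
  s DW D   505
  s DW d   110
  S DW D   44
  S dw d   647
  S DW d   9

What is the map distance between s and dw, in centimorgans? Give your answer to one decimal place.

7.5 centimorgans

The two most frequent reciprocal classes, S dw d and s DW D, are the parental types, so the F1 was S dw d / s DW D.
The two rarest classes, S DW d and s dw D, are the double crossovers. Comparing them with the parentals, only the dw allele has switched, so dw is the middle locus and the order is d – dw – s.
Crossovers in the dw–s interval produce the single-crossover classes s dw d and S DW D (52 + 44 = 96) plus the double crossovers (18).
RF(dw–s) = (96 + 18) / 1527 = 114/1527 = 0.0747 → 7.5 centimorgans.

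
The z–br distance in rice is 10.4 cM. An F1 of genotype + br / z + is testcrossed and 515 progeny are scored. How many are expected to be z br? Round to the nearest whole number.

27

A map distance of 10.4 cM corresponds to a recombination frequency of 0.104.
The F1 is + br / z +, so z br is a recombinant gamete class with expected frequency r/2 = 0.104/2 = 0.0520.
Expected number = 0.0520 × 515 = 26.78 ≈ 27.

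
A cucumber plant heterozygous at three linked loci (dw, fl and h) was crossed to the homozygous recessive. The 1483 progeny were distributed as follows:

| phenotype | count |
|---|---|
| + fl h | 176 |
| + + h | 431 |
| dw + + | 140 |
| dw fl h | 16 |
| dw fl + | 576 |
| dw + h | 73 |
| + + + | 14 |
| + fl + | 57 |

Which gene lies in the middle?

h

The two most frequent reciprocal classes, dw fl + and + + h, are the parental types, so the F1 was dw fl + / + + h.
The two rarest classes, dw fl h and + + +, are the double crossovers. Comparing them with the parentals, only the h allele has switched, so h is the middle locus and the order is fl – h – dw.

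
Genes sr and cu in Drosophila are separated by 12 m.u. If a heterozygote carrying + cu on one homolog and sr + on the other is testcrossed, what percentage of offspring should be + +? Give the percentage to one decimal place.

A map distance of 12 m.u. corresponds to a recombination frequency of 0.120.
The F1 is + cu / sr +, so + + is a recombinant gamete class with expected frequency r/2 = 0.120/2 = 0.0600.
That is 0.0600 = 6.0% of the progeny.

6.0%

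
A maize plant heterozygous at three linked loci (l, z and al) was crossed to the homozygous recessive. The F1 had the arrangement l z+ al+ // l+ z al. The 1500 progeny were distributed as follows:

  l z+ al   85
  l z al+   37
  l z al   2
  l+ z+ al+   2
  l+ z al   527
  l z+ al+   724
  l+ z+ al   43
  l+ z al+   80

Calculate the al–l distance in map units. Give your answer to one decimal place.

11.3 map units

The two rarest classes, l+ z+ al+ and l z al, are the double crossovers. Comparing them with the parentals, only the l allele has switched, so l is the middle locus and the order is al – l – z.
Crossovers in the al–l interval produce the single-crossover classes l z+ al and l+ z al+ (85 + 80 = 165) plus the double crossovers (4).
RF(al–l) = (165 + 4) / 1500 = 169/1500 = 0.1127 → 11.3 map units.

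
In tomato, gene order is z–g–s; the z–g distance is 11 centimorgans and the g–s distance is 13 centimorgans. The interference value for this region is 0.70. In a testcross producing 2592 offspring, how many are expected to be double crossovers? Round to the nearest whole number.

11

Map distances give recombination frequencies of 0.110 and 0.130 for the two intervals.
With interference 0.70 (so coincidence = 0.30), expected double-crossover frequency = 0.110 × 0.130 × 0.30 = 0.00429.
Expected number = 0.00429 × 2592 = 11.12 ≈ 11.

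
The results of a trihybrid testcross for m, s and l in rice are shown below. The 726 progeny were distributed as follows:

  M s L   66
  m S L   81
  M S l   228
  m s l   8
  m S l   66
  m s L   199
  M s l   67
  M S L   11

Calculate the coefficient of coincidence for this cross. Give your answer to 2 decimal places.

The two most frequent reciprocal classes, M S l and m s L, are the parental types, so the F1 was M S l / m s L.
The two rarest classes, M S L and m s l, are the double crossovers. Comparing them with the parentals, only the l allele has switched, so l is the middle locus and the order is m – l – s.
m–l: (132 + 19)/726 = 0.2080; l–s: (148 + 19)/726 = 0.2300.
Expected DCO frequency = 0.2080 × 0.2300 ≈ 0.04784; observed = 19/726 ≈ 0.02617.
Coefficient of coincidence = 0.02617/0.04784 ≈ 0.55.

0.55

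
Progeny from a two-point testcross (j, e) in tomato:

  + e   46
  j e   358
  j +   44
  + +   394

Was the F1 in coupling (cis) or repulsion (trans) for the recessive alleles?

The two most frequent classes are + + (394) and j e (358); these are the parental (non-recombinant) types.
So the F1 carried + + on one chromosome and j e on the other — the recessive alleles are on the same chromosome (cis / coupling).

cis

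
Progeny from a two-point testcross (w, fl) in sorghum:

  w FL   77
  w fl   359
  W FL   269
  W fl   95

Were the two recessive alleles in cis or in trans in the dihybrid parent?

cis

The two most frequent classes are W FL (269) and w fl (359); these are the parental (non-recombinant) types.
So the F1 carried W FL on one chromosome and w fl on the other — the recessive alleles are on the same chromosome (cis / coupling).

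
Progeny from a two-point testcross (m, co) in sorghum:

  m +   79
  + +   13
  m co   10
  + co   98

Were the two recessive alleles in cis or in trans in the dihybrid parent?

trans

The two most frequent classes are + co (98) and m + (79); these are the parental (non-recombinant) types.
So the F1 carried + co on one chromosome and m + on the other — the recessive alleles are on opposite chromosomes (trans / repulsion).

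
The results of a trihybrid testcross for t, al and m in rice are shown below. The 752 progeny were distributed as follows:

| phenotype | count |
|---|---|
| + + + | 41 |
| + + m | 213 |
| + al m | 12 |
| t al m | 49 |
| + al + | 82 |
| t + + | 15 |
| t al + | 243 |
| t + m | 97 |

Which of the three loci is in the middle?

The two most frequent reciprocal classes, t al + and + + m, are the parental types, so the F1 was t al + / + + m.
The two rarest classes, t + + and + al m, are the double crossovers. Comparing them with the parentals, only the al allele has switched, so al is the middle locus and the order is t – al – m.

al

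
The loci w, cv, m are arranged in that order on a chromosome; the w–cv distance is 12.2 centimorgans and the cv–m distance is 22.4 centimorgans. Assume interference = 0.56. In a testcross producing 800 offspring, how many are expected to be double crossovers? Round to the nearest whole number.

Map distances give recombination frequencies of 0.122 and 0.224 for the two intervals.
With interference 0.56 (so coincidence = 0.44), expected double-crossover frequency = 0.122 × 0.224 × 0.44 = 0.01202.
Expected number = 0.01202 × 800 = 9.62 ≈ 10.

10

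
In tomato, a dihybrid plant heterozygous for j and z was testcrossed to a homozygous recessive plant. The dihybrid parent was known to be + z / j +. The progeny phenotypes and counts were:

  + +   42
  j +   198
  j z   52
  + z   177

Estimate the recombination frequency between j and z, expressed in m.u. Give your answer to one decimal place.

The recombinant classes are + + and j z: 42 + 52 = 94.
Recombination frequency = 94/469 = 0.2004 ≈ 20.0%, i.e. 20.0 m.u.

20.0 m.u.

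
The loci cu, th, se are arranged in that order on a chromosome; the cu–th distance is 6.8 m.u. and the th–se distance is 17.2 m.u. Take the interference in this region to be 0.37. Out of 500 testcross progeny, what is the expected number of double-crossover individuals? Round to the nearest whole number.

4

Map distances give recombination frequencies of 0.068 and 0.172 for the two intervals.
With interference 0.37 (so coincidence = 0.63), expected double-crossover frequency = 0.068 × 0.172 × 0.63 = 0.00737.
Expected number = 0.00737 × 500 = 3.68 ≈ 4.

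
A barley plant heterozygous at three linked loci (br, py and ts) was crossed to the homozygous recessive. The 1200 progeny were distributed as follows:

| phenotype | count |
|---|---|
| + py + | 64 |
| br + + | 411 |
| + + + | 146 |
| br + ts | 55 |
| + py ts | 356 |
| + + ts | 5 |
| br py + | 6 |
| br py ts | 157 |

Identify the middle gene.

py

The two most frequent reciprocal classes, + py ts and br + +, are the parental types, so the F1 was + py ts / br + +.
The two rarest classes, + + ts and br py +, are the double crossovers. Comparing them with the parentals, only the py allele has switched, so py is the middle locus and the order is ts – py – br.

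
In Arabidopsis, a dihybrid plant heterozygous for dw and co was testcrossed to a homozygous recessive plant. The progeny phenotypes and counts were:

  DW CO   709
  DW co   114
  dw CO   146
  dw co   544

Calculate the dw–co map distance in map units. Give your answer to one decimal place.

17.2 map units

The two most frequent classes, DW CO (709) and dw co (544), are the parental types, so the F1 was DW CO / dw co.
The recombinant classes are DW co and dw CO: 114 + 146 = 260.
Recombination frequency = 260/1513 = 0.1718 ≈ 17.2%, i.e. 17.2 map units.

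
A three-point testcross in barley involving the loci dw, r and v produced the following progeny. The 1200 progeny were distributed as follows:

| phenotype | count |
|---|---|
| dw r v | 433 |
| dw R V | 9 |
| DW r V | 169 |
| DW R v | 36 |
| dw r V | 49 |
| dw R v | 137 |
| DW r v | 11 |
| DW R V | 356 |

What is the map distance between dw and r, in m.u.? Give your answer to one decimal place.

27.2 m.u.

The two most frequent reciprocal classes, DW R V and dw r v, are the parental types, so the F1 was DW R V / dw r v.
The two rarest classes, dw R V and DW r v, are the double crossovers. Comparing them with the parentals, only the dw allele has switched, so dw is the middle locus and the order is r – dw – v.
Crossovers in the r–dw interval produce the single-crossover classes DW r V and dw R v (169 + 137 = 306) plus the double crossovers (20).
RF(r–dw) = (306 + 20) / 1200 = 326/1200 = 0.2717 → 27.2 m.u.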